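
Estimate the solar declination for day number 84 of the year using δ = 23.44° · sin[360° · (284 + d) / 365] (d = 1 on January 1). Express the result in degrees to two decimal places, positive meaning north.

+1.21°

360 × (284 + 84) / 365 = 362.959°; sin(362.959°) = 0.0516.
δ = 23.44 × 0.0516 = 1.210° ≈ +1.21°.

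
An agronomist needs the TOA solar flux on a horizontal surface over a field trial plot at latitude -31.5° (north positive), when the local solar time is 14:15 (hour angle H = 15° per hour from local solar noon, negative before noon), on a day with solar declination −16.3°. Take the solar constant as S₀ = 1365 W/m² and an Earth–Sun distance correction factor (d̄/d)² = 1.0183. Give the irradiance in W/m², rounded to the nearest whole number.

Hour angle H = 15° × (14.25 − 12) = 33.75°.
cos θ_z = sin φ sin δ + cos φ cos δ cos H = (-0.5225)(-0.2807) + (0.8526)(0.9598)(0.8315) = 0.8271.
Top-of-atmosphere irradiance = S₀ (d̄/d)² cos θ_z = 1365 × 1.0183 × 0.8271 = 1149.65 W/m².

1150 W/m²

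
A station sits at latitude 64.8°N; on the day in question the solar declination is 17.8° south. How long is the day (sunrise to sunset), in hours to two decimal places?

6.26 hours

−tan φ tan δ = −(2.1251)(-0.3211) = 0.6824; H_s = arccos(0.6824) = 46.97°.
Day length = 2 H_s / 15° h⁻¹ = 93.94° / 15 = 6.263 h.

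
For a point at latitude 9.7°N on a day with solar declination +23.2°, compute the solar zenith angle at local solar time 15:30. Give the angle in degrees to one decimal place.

Hour angle H = 15° × (15.5 − 12) = 52.50°.
With φ = 9.7°, δ = 23.2°, H = 52.50°: sin φ sin δ = 0.0664, cos φ cos δ cos H = 0.5515, so cos θ_z = 0.6179.
θ_z = arccos(0.6179) = 51.84°.

51.8°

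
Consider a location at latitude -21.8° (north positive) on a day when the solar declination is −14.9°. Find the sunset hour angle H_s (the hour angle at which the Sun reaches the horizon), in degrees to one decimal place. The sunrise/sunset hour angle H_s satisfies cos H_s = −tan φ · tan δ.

−tan φ tan δ = −(-0.4000)(-0.2661) = -0.1064; H_s = arccos(-0.1064) = 96.11°.

96.1°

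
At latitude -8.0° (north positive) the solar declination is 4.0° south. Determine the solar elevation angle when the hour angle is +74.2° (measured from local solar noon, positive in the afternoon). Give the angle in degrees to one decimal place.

16.2°

cos θ_z = sin(-8.0°) sin(-4.0°) + cos(-8.0°) cos(-4.0°) cos(74.20°) = 0.0097 + 0.2690 = 0.2787.
θ_z = arccos(0.2787) = 73.82°, so the elevation is 90° − 73.82° = 16.18°.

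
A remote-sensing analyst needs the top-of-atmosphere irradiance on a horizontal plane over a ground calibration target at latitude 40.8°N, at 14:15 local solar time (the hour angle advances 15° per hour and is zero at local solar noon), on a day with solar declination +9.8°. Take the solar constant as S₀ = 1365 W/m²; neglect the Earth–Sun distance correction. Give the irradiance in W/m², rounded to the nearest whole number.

998 W/m²

Hour angle H = 15° × (14.25 − 12) = 33.75°.
cos θ_z = sin(40.8°) sin(9.8°) + cos(40.8°) cos(9.8°) cos(33.75°) = 0.1112 + 0.6202 = 0.7314.
Top-of-atmosphere irradiance = S₀ cos θ_z = 1365 × 0.7314 = 998.36 W/m².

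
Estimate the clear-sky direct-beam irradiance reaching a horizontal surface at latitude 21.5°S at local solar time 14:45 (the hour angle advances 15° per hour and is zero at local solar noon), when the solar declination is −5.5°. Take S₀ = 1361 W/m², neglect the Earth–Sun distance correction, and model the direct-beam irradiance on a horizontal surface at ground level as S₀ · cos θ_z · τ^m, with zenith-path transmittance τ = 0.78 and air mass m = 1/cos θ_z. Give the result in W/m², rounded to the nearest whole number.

Hour angle H = 15° × (14.75 − 12) = 41.25°.
With φ = -21.5°, δ = -5.5°, H = 41.25°: sin φ sin δ = 0.0351, cos φ cos δ cos H = 0.6963, so cos θ_z = 0.7314.
Air mass m = 1/cos θ_z = 1/0.7314 = 1.367; τ^m = 0.78^1.367 = 0.7120.
Surface direct beam = 1361 × 0.7314 × 0.7120 = 708.75 W/m².

709 W/m²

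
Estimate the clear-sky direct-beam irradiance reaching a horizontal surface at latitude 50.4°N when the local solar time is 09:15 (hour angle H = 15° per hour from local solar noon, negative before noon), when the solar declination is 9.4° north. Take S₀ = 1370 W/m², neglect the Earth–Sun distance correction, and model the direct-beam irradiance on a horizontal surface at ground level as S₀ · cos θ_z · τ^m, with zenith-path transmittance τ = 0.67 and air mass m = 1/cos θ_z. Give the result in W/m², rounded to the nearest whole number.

420 W/m²

Hour angle H = 15° × (9.25 − 12) = -41.25°.
cos θ_z = sin(50.4°) sin(9.4°) + cos(50.4°) cos(9.4°) cos(-41.25°) = 0.1258 + 0.4728 = 0.5986.
Air mass m = 1/cos θ_z = 1/0.5986 = 1.671; τ^m = 0.67^1.671 = 0.5121.
Surface direct beam = 1370 × 0.5986 × 0.5121 = 419.96 W/m².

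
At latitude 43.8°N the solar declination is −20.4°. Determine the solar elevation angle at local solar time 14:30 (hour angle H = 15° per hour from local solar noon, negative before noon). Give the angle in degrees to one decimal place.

Hour angle H = 15° × (14.5 − 12) = 37.50°.
With φ = 43.8°, δ = -20.4°, H = 37.50°: sin φ sin δ = -0.2413, cos φ cos δ cos H = 0.5367, so cos θ_z = 0.2954.
θ_z = arccos(0.2954) = 72.82°, so the elevation is 90° − 72.82° = 17.18°.

17.2°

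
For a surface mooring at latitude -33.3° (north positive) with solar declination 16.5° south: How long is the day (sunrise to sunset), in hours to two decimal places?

The sunset hour angle satisfies cos H_s = −tan φ tan δ = -0.1946, giving H_s = 101.22°.
Day length = 2 H_s / 15° h⁻¹ = 202.44° / 15 = 13.496 h.

13.50 hours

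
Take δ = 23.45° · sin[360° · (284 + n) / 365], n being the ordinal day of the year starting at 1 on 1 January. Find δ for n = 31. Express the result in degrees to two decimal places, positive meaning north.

-17.78°

360 × (284 + 31) / 365 = 310.685°; sin(310.685°) = -0.7583.
δ = 23.45 × -0.7583 = -17.782° ≈ -17.78°.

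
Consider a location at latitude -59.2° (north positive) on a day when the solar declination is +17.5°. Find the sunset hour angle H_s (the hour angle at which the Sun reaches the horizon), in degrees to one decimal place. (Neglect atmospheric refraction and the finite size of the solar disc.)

58.1°

The sunset hour angle satisfies cos H_s = −tan φ tan δ = 0.5289, giving H_s = 58.07°.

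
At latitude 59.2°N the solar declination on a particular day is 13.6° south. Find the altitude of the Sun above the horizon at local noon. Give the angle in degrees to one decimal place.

17.2°

At local solar noon the hour angle is zero, so the elevation is 90° − |φ − δ| = 90° − |59.2° − (-13.6°)| = 90° − 72.8° = 17.2°.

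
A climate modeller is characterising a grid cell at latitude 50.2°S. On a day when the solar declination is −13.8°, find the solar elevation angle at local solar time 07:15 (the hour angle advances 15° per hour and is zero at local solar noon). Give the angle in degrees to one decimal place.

Hour angle H = 15° × (7.25 − 12) = -71.25°.
With φ = -50.2°, δ = -13.8°, H = -71.25°: sin φ sin δ = 0.1833, cos φ cos δ cos H = 0.1998, so cos θ_z = 0.3831.
θ_z = arccos(0.3831) = 67.47°, so the elevation is 90° − 67.47° = 22.53°.

22.5°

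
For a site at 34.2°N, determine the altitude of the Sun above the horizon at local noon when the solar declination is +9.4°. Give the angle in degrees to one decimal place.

65.2°

At local solar noon the hour angle is zero, so the elevation is 90° − |φ − δ| = 90° − |34.2° − (9.4°)| = 90° − 24.8° = 65.2°.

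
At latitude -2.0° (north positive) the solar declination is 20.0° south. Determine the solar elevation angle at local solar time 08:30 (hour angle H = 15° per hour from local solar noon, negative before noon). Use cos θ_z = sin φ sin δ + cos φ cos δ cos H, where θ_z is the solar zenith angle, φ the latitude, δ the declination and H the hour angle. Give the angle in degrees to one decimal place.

Hour angle H = 15° × (8.5 − 12) = -52.50°.
cos θ_z = sin(-2.0°) sin(-20.0°) + cos(-2.0°) cos(-20.0°) cos(-52.50°) = 0.0119 + 0.5717 = 0.5836.
θ_z = arccos(0.5836) = 54.30°, so the elevation is 90° − 54.30° = 35.70°.

35.7°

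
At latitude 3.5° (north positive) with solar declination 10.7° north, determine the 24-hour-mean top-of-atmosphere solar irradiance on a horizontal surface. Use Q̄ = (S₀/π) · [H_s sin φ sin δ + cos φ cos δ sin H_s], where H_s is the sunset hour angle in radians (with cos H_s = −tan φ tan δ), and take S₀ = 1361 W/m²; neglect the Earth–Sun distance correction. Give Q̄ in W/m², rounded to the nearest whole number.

The sunset hour angle satisfies cos H_s = −tan φ tan δ = -0.0116, giving H_s = 90.66°. In radians, H_s = 1.5823.
H_s sin φ sin δ = 1.5823 × 0.0610 × 0.1857 = 0.0179.
cos φ cos δ sin H_s = 0.9981 × 0.9826 × 0.9999 = 0.9806.
Q̄ = (1361/π) × (0.0179 + 0.9806) = 433.22 × 0.9985 = 432.57 W/m².

433 W/m²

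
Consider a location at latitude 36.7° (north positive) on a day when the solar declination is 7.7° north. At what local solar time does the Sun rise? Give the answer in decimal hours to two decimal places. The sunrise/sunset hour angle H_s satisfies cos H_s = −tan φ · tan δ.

−tan φ tan δ = −(0.7454)(0.1352) = -0.1008; H_s = arccos(-0.1008) = 95.79°.
Sunrise is at 12 − H_s/15 = 12 − 6.386 = 5.614 h local solar time.

5.61 h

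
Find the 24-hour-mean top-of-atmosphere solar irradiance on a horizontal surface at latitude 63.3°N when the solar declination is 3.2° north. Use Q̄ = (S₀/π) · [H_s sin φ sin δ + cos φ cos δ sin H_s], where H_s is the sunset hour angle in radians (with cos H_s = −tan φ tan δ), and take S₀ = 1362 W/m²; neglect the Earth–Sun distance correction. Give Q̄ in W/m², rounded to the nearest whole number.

230 W/m²

−tan φ tan δ = −(1.9883)(0.0559) = -0.1111; H_s = arccos(-0.1111) = 96.38°. In radians, H_s = 1.6821.
H_s sin φ sin δ = 1.6821 × 0.8934 × 0.0558 = 0.0839.
cos φ cos δ sin H_s = 0.4493 × 0.9984 × 0.9938 = 0.4458.
Q̄ = (1362/π) × (0.0839 + 0.4458) = 433.54 × 0.5297 = 229.65 W/m².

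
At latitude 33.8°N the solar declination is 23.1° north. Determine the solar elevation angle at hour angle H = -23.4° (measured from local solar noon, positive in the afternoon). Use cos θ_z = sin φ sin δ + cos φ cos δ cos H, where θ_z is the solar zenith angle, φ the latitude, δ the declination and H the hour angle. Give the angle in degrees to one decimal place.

66.9°

cos θ_z = sin φ sin δ + cos φ cos δ cos H = (0.5563)(0.3923) + (0.8310)(0.9198)(0.9178) = 0.9198.
θ_z = arccos(0.9198) = 23.10°, so the elevation is 90° − 23.10° = 66.90°.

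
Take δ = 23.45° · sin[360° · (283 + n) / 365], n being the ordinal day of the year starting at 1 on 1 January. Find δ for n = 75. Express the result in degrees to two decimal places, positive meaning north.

-2.82°

360 × (283 + 75) / 365 = 353.096°; sin(353.096°) = -0.1202.
δ = 23.45 × -0.1202 = -2.819° ≈ -2.82°.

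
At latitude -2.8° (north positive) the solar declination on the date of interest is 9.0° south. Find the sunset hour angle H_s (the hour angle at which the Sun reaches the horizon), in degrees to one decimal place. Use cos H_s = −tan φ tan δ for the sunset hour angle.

90.4°

The sunset hour angle satisfies cos H_s = −tan φ tan δ = -0.0077, giving H_s = 90.44°.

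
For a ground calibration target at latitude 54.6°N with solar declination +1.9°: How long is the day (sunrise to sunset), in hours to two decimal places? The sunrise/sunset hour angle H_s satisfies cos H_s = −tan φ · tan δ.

−tan φ tan δ = −(1.4071)(0.0332) = -0.0467; H_s = arccos(-0.0467) = 92.68°.
Day length = 2 H_s / 15° h⁻¹ = 185.36° / 15 = 12.357 h.

12.36 hours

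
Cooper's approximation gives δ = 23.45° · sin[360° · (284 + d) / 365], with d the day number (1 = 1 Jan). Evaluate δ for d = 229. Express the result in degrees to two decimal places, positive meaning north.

+13.12°

360 × (284 + 229) / 365 = 505.973°; sin(505.973°) = 0.5596.
δ = 23.45 × 0.5596 = 13.123° ≈ +13.12°.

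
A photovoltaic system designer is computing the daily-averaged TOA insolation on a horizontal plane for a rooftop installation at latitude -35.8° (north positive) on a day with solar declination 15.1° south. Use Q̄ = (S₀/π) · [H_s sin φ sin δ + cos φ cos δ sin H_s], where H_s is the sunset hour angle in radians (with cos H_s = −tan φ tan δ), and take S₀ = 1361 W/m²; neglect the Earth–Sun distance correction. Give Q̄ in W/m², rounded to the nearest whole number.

cos H_s = −tan(-35.8°) · tan(-15.1°) = -0.1946, so H_s = arccos(-0.1946) = 101.22°. In radians, H_s = 1.7666.
H_s sin φ sin δ = 1.7666 × -0.5850 × -0.2605 = 0.2692.
cos φ cos δ sin H_s = 0.8111 × 0.9655 × 0.9809 = 0.7682.
Q̄ = (1361/π) × (0.2692 + 0.7682) = 433.22 × 1.0374 = 449.42 W/m².

449 W/m²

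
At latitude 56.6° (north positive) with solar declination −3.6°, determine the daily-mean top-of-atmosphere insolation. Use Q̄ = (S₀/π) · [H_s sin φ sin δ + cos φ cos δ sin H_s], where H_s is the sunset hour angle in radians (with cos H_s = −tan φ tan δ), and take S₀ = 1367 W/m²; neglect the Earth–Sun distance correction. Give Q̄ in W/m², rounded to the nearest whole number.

−tan φ tan δ = −(1.5166)(-0.0629) = 0.0954; H_s = arccos(0.0954) = 84.53°. In radians, H_s = 1.4753.
H_s sin φ sin δ = 1.4753 × 0.8348 × -0.0628 = -0.0773.
cos φ cos δ sin H_s = 0.5505 × 0.9980 × 0.9954 = 0.5469.
Q̄ = (1367/π) × (-0.0773 + 0.5469) = 435.13 × 0.4696 = 204.34 W/m².

204 W/m²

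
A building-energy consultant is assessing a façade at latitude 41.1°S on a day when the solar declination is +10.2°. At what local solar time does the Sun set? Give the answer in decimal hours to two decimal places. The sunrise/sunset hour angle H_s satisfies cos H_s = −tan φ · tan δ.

−tan φ tan δ = −(-0.8724)(0.1799) = 0.1569; H_s = arccos(0.1569) = 80.97°.
Sunset is at 12 + H_s/15 = 12 + 5.398 = 17.398 h local solar time.

17.40 h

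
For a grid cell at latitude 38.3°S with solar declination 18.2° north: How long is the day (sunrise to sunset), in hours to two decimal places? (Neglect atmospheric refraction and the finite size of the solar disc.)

The sunset hour angle satisfies cos H_s = −tan φ tan δ = 0.2597, giving H_s = 74.95°.
Day length = 2 H_s / 15° h⁻¹ = 149.90° / 15 = 9.993 h.

9.99 hours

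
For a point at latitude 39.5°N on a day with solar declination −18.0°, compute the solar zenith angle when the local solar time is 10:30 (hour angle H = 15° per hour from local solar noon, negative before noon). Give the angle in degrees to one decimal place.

61.2°

Hour angle H = 15° × (10.5 − 12) = -22.50°.
cos θ_z = sin φ sin δ + cos φ cos δ cos H = (0.6361)(-0.3090) + (0.7716)(0.9511)(0.9239) = 0.4815.
θ_z = arccos(0.4815) = 61.22°.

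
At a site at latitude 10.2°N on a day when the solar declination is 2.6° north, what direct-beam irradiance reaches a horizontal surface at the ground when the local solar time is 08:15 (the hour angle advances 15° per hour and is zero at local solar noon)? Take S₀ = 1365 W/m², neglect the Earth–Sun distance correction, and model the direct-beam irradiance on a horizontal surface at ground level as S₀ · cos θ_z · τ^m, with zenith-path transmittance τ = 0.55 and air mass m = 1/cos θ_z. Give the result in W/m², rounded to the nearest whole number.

257 W/m²

Hour angle H = 15° × (8.25 − 12) = -56.25°.
cos θ_z = sin(10.2°) sin(2.6°) + cos(10.2°) cos(2.6°) cos(-56.25°) = 0.0080 + 0.5462 = 0.5542.
Air mass m = 1/cos θ_z = 1/0.5542 = 1.804; τ^m = 0.55^1.804 = 0.3401.
Surface direct beam = 1365 × 0.5542 × 0.3401 = 257.28 W/m².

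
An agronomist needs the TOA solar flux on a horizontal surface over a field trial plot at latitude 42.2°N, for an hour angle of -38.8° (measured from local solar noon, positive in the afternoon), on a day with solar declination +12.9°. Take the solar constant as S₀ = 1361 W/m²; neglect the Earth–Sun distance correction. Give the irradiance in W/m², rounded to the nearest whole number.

With φ = 42.2°, δ = 12.9°, H = -38.80°: sin φ sin δ = 0.1500, cos φ cos δ cos H = 0.5628, so cos θ_z = 0.7128.
Top-of-atmosphere irradiance = S₀ cos θ_z = 1361 × 0.7128 = 970.12 W/m².

970 W/m²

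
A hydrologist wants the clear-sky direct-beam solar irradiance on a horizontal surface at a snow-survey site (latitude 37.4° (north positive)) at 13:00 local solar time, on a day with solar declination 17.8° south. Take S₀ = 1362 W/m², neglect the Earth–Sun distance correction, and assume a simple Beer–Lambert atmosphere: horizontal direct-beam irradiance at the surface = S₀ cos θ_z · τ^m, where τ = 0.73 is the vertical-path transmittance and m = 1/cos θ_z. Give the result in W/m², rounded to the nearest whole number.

417 W/m²

Hour angle H = 15° × (13 − 12) = 15.00°.
With φ = 37.4°, δ = -17.8°, H = 15.00°: sin φ sin δ = -0.1857, cos φ cos δ cos H = 0.7306, so cos θ_z = 0.5449.
Air mass m = 1/cos θ_z = 1/0.5449 = 1.835; τ^m = 0.73^1.835 = 0.5613.
Surface direct beam = 1362 × 0.5449 × 0.5613 = 416.57 W/m².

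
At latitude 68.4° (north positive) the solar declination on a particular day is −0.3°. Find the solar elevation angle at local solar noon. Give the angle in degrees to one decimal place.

21.3°

At local solar noon the hour angle is zero, so the elevation is 90° − |φ − δ| = 90° − |68.4° − (-0.3°)| = 90° − 68.7° = 21.3°.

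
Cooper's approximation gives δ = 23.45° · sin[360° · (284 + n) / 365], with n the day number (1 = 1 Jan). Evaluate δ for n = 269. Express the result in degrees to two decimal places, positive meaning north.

360 × (284 + 269) / 365 = 545.425°; sin(545.425°) = -0.0945.
δ = 23.45 × -0.0945 = -2.216° ≈ -2.22°.

-2.22°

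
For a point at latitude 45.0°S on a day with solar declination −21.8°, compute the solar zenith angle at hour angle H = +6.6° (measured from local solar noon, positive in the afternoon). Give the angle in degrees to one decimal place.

cos θ_z = sin φ sin δ + cos φ cos δ cos H = (-0.7071)(-0.3714) + (0.7071)(0.9285)(0.9934) = 0.9148.
θ_z = arccos(0.9148) = 23.82°.

23.8°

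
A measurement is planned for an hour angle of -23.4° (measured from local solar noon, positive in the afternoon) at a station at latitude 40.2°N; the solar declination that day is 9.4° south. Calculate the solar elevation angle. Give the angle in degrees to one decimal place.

35.9°

cos θ_z = sin φ sin δ + cos φ cos δ cos H = (0.6455)(-0.1633) + (0.7638)(0.9866)(0.9178) = 0.5862.
θ_z = arccos(0.5862) = 54.11°, so the elevation is 90° − 54.11° = 35.89°.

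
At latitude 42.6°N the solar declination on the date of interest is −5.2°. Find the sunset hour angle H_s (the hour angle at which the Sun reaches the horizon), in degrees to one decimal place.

cos H_s = −tan(42.6°) · tan(-5.2°) = 0.0837, so H_s = arccos(0.0837) = 85.20°.

85.2°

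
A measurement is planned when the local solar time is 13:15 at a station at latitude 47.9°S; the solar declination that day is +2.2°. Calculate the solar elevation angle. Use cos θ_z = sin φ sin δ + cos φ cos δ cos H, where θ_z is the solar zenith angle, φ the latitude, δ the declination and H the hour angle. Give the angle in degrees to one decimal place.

Hour angle H = 15° × (13.25 − 12) = 18.75°.
cos θ_z = sin(-47.9°) sin(2.2°) + cos(-47.9°) cos(2.2°) cos(18.75°) = -0.0285 + 0.6344 = 0.6059.
θ_z = arccos(0.6059) = 52.71°, so the elevation is 90° − 52.71° = 37.29°.

37.3°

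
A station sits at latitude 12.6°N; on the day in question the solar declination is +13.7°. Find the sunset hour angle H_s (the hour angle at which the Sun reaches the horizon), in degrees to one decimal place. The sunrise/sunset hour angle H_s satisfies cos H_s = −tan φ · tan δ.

cos H_s = −tan(12.6°) · tan(13.7°) = -0.0545, so H_s = arccos(-0.0545) = 93.12°.

93.1°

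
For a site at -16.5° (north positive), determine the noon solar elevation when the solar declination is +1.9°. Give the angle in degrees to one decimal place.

71.6°

At local solar noon the hour angle is zero, so the elevation is 90° − |φ − δ| = 90° − |-16.5° − (1.9°)| = 90° − 18.4° = 71.6°.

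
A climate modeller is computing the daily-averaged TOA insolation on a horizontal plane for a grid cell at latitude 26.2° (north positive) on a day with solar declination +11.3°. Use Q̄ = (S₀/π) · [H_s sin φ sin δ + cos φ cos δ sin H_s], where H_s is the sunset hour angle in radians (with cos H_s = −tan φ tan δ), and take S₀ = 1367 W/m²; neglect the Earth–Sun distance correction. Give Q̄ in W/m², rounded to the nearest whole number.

444 W/m²

The sunset hour angle satisfies cos H_s = −tan φ tan δ = -0.0983, giving H_s = 95.64°. In radians, H_s = 1.6692.
H_s sin φ sin δ = 1.6692 × 0.4415 × 0.1959 = 0.1444.
cos φ cos δ sin H_s = 0.8973 × 0.9806 × 0.9952 = 0.8757.
Q̄ = (1367/π) × (0.1444 + 0.8757) = 435.13 × 1.0201 = 443.88 W/m².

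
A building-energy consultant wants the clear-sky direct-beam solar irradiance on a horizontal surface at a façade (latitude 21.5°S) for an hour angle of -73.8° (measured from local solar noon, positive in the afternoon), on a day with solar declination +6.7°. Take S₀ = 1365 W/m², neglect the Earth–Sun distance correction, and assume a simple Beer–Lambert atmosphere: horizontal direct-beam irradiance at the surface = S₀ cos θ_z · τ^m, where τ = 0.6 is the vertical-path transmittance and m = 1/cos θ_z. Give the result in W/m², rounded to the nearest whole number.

27 W/m²

cos θ_z = sin φ sin δ + cos φ cos δ cos H = (-0.3665)(0.1167) + (0.9304)(0.9932)(0.2790) = 0.2150.
Air mass m = 1/cos θ_z = 1/0.2150 = 4.651; τ^m = 0.6^4.651 = 0.0929.
Surface direct beam = 1365 × 0.2150 × 0.0929 = 27.26 W/m².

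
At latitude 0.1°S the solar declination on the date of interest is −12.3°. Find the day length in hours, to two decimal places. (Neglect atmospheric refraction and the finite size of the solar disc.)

cos H_s = −tan(-0.1°) · tan(-12.3°) = -0.0004, so H_s = arccos(-0.0004) = 90.02°.
Day length = 2 H_s / 15° h⁻¹ = 180.04° / 15 = 12.003 h.

12.00 hours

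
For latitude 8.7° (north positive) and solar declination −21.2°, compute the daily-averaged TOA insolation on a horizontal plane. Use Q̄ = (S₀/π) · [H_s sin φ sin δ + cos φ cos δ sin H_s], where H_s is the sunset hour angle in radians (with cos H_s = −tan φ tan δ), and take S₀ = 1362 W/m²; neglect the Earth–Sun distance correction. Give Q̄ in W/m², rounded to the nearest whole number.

363 W/m²

cos H_s = −tan(8.7°) · tan(-21.2°) = 0.0594, so H_s = arccos(0.0594) = 86.59°. In radians, H_s = 1.5113.
H_s sin φ sin δ = 1.5113 × 0.1513 × -0.3616 = -0.0827.
cos φ cos δ sin H_s = 0.9885 × 0.9323 × 0.9982 = 0.9199.
Q̄ = (1362/π) × (-0.0827 + 0.9199) = 433.54 × 0.8372 = 362.96 W/m².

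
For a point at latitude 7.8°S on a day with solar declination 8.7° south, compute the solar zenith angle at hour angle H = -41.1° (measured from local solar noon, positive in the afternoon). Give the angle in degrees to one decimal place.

With φ = -7.8°, δ = -8.7°, H = -41.10°: sin φ sin δ = 0.0205, cos φ cos δ cos H = 0.7380, so cos θ_z = 0.7585.
θ_z = arccos(0.7585) = 40.67°.

40.7°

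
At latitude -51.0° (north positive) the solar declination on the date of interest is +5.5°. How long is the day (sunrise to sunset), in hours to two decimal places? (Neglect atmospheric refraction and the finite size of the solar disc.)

11.09 hours

cos H_s = −tan(-51.0°) · tan(5.5°) = 0.1189, so H_s = arccos(0.1189) = 83.17°.
Day length = 2 H_s / 15° h⁻¹ = 166.34° / 15 = 11.089 h.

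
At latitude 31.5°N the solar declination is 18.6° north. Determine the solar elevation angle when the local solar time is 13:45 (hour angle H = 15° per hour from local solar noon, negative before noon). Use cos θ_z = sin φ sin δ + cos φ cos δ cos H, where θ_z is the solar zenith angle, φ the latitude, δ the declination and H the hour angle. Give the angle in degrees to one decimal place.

Hour angle H = 15° × (13.75 − 12) = 26.25°.
cos θ_z = sin(31.5°) sin(18.6°) + cos(31.5°) cos(18.6°) cos(26.25°) = 0.1667 + 0.7248 = 0.8915.
θ_z = arccos(0.8915) = 26.94°, so the elevation is 90° − 26.94° = 63.06°.

63.1°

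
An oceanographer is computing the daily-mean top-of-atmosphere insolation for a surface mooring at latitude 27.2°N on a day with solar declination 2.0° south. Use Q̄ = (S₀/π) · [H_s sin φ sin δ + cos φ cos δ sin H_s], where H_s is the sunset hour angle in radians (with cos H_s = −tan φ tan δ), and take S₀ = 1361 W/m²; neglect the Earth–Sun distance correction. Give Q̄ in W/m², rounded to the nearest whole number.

374 W/m²

The sunset hour angle satisfies cos H_s = −tan φ tan δ = 0.0179, giving H_s = 88.97°. In radians, H_s = 1.5528.
H_s sin φ sin δ = 1.5528 × 0.4571 × -0.0349 = -0.0248.
cos φ cos δ sin H_s = 0.8894 × 0.9994 × 0.9998 = 0.8887.
Q̄ = (1361/π) × (-0.0248 + 0.8887) = 433.22 × 0.8639 = 374.26 W/m².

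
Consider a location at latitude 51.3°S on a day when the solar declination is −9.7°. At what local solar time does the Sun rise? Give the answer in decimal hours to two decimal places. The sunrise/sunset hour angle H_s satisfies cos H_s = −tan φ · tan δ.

5.18 h

The sunset hour angle satisfies cos H_s = −tan φ tan δ = -0.2134, giving H_s = 102.32°.
Sunrise is at 12 − H_s/15 = 12 − 6.821 = 5.179 h local solar time.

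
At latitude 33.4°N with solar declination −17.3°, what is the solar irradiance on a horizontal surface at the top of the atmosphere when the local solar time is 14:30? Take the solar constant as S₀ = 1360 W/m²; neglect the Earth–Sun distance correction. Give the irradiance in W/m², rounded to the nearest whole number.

637 W/m²

Hour angle H = 15° × (14.5 − 12) = 37.50°.
With φ = 33.4°, δ = -17.3°, H = 37.50°: sin φ sin δ = -0.1637, cos φ cos δ cos H = 0.6324, so cos θ_z = 0.4687.
Top-of-atmosphere irradiance = S₀ cos θ_z = 1360 × 0.4687 = 637.43 W/m².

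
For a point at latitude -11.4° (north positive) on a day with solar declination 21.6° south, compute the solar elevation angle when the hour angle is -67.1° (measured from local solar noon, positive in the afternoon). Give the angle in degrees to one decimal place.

cos θ_z = sin φ sin δ + cos φ cos δ cos H = (-0.1977)(-0.3681) + (0.9803)(0.9298)(0.3891) = 0.4274.
θ_z = arccos(0.4274) = 64.70°, so the elevation is 90° − 64.70° = 25.30°.

25.3°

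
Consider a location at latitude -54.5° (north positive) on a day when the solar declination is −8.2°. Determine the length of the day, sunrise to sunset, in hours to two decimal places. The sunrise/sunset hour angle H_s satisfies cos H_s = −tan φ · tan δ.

The sunset hour angle satisfies cos H_s = −tan φ tan δ = -0.2020, giving H_s = 101.65°.
Day length = 2 H_s / 15° h⁻¹ = 203.30° / 15 = 13.553 h.

13.55 hours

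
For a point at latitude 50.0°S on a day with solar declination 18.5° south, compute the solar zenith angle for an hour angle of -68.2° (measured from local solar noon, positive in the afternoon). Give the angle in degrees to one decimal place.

cos θ_z = sin(-50.0°) sin(-18.5°) + cos(-50.0°) cos(-18.5°) cos(-68.20°) = 0.2431 + 0.2264 = 0.4695.
θ_z = arccos(0.4695) = 62.00°.

62.0°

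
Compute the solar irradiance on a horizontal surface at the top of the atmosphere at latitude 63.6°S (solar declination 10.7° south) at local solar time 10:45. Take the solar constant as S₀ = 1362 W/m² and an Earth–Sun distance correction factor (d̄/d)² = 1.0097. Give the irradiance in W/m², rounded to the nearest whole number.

798 W/m²

Hour angle H = 15° × (10.75 − 12) = -18.75°.
With φ = -63.6°, δ = -10.7°, H = -18.75°: sin φ sin δ = 0.1663, cos φ cos δ cos H = 0.4137, so cos θ_z = 0.5800.
Top-of-atmosphere irradiance = S₀ (d̄/d)² cos θ_z = 1362 × 1.0097 × 0.5800 = 797.62 W/m².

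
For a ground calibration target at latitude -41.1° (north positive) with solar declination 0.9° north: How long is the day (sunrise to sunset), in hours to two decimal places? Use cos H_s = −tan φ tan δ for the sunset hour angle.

11.90 hours

cos H_s = −tan(-41.1°) · tan(0.9°) = 0.0137, so H_s = arccos(0.0137) = 89.22°.
Day length = 2 H_s / 15° h⁻¹ = 178.44° / 15 = 11.896 h.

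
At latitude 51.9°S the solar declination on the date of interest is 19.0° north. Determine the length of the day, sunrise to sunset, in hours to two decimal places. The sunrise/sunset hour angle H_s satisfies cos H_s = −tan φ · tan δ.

8.53 hours

cos H_s = −tan(-51.9°) · tan(19.0°) = 0.4391, so H_s = arccos(0.4391) = 63.95°.
Day length = 2 H_s / 15° h⁻¹ = 127.90° / 15 = 8.527 h.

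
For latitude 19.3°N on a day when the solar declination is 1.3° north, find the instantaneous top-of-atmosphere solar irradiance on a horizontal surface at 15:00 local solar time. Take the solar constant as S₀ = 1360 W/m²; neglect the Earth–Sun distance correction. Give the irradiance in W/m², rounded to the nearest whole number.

918 W/m²

Hour angle H = 15° × (15 − 12) = 45.00°.
cos θ_z = sin φ sin δ + cos φ cos δ cos H = (0.3305)(0.0227) + (0.9438)(0.9997)(0.7071) = 0.6747.
Top-of-atmosphere irradiance = S₀ cos θ_z = 1360 × 0.6747 = 917.59 W/m².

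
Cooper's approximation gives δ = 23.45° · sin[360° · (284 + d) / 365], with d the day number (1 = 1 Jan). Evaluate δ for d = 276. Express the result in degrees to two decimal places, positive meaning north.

360 × (284 + 276) / 365 = 552.329°; sin(552.329°) = -0.2135.
δ = 23.45 × -0.2135 = -5.007° ≈ -5.01°.

-5.01°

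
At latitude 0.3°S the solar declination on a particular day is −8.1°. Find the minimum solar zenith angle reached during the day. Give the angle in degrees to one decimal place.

At local solar noon the hour angle is zero, so the zenith angle is |φ − δ| = |-0.3° − (-8.1°)| = 7.8°.

7.8°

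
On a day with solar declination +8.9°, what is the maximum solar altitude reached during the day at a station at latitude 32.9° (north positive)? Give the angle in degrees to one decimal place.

66.0°

At local solar noon the hour angle is zero, so the elevation is 90° − |φ − δ| = 90° − |32.9° − (8.9°)| = 90° − 24.0° = 66.0°.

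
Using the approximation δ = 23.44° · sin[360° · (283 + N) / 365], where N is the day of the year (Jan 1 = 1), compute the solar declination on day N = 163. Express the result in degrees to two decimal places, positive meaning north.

+23.08°

360 × (283 + 163) / 365 = 439.890°; sin(439.890°) = 0.9845.
δ = 23.44 × 0.9845 = 23.077° ≈ +23.08°.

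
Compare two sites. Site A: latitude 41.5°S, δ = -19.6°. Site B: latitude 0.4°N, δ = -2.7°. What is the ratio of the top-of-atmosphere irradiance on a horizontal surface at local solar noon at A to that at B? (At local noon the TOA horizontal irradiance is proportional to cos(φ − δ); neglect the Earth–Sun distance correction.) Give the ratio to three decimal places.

0.929

A: cos θ_z = cos(-41.5° − (-19.6°)) = 0.9278.
B: cos θ_z = cos(0.4° − (-2.7°)) = 0.9985.
Ratio A/B = 0.9278 / 0.9985 = 0.9292.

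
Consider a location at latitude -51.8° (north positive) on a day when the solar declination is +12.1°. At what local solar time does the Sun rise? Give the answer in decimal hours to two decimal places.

cos H_s = −tan(-51.8°) · tan(12.1°) = 0.2724, so H_s = arccos(0.2724) = 74.19°.
Sunrise is at 12 − H_s/15 = 12 − 4.946 = 7.054 h local solar time.

7.05 h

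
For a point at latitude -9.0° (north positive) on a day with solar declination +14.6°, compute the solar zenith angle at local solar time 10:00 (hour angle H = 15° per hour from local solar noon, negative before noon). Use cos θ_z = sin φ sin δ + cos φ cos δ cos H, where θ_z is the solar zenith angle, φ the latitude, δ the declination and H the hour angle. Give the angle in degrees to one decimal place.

38.0°

Hour angle H = 15° × (10 − 12) = -30.00°.
cos θ_z = sin φ sin δ + cos φ cos δ cos H = (-0.1564)(0.2521) + (0.9877)(0.9677)(0.8660) = 0.7883.
θ_z = arccos(0.7883) = 37.97°.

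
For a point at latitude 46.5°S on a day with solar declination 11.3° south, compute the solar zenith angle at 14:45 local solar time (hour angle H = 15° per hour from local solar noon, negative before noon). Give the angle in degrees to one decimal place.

49.5°

Hour angle H = 15° × (14.75 − 12) = 41.25°.
cos θ_z = sin(-46.5°) sin(-11.3°) + cos(-46.5°) cos(-11.3°) cos(41.25°) = 0.1421 + 0.5075 = 0.6496.
θ_z = arccos(0.6496) = 49.49°.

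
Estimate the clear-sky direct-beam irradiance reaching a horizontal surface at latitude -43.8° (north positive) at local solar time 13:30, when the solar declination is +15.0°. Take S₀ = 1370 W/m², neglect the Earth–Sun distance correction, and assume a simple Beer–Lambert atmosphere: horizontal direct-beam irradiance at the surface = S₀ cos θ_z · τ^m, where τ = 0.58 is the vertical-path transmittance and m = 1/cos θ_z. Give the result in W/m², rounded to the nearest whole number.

Hour angle H = 15° × (13.5 − 12) = 22.50°.
cos θ_z = sin(-43.8°) sin(15.0°) + cos(-43.8°) cos(15.0°) cos(22.50°) = -0.1791 + 0.6441 = 0.4650.
Air mass m = 1/cos θ_z = 1/0.4650 = 2.151; τ^m = 0.58^2.151 = 0.3098.
Surface direct beam = 1370 × 0.4650 × 0.3098 = 197.36 W/m².

197 W/m²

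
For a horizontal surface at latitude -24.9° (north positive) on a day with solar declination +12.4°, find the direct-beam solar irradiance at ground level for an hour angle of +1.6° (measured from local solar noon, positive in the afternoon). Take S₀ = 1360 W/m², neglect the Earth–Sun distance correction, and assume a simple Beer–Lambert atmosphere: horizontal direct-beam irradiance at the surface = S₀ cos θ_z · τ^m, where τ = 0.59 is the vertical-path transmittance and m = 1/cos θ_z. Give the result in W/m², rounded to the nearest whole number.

557 W/m²

With φ = -24.9°, δ = 12.4°, H = 1.60°: sin φ sin δ = -0.0904, cos φ cos δ cos H = 0.8855, so cos θ_z = 0.7951.
Air mass m = 1/cos θ_z = 1/0.7951 = 1.258; τ^m = 0.59^1.258 = 0.5149.
Surface direct beam = 1360 × 0.7951 × 0.5149 = 556.78 W/m².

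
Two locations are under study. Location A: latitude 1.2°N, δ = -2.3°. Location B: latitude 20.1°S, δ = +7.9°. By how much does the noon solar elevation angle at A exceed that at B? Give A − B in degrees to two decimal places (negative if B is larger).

A: 90° − |1.2 − (-2.3)| = 86.50°.
B: 90° − |-20.1 − (7.9)| = 62.00°.
A − B = 86.50 − 62.00 = 24.50°.

+24.50°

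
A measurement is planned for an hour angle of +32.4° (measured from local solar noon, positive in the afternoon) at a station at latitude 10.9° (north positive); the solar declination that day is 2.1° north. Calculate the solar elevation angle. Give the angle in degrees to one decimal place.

56.7°

cos θ_z = sin φ sin δ + cos φ cos δ cos H = (0.1891)(0.0366) + (0.9820)(0.9993)(0.8443) = 0.8354.
θ_z = arccos(0.8354) = 33.34°, so the elevation is 90° − 33.34° = 56.66°.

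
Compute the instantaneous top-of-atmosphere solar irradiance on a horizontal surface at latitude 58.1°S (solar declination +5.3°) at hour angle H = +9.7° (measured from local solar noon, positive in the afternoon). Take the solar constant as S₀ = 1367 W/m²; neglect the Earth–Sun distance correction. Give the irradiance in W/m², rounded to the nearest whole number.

602 W/m²

cos θ_z = sin φ sin δ + cos φ cos δ cos H = (-0.8490)(0.0924) + (0.5284)(0.9957)(0.9857) = 0.4402.
Top-of-atmosphere irradiance = S₀ cos θ_z = 1367 × 0.4402 = 601.75 W/m².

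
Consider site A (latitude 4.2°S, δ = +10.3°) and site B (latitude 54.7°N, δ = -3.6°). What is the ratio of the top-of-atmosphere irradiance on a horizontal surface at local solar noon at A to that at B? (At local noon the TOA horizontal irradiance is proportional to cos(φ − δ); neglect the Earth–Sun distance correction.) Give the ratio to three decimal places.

1.842

A: cos θ_z = cos(-4.2° − (10.3°)) = 0.9681.
B: cos θ_z = cos(54.7° − (-3.6°)) = 0.5255.
Ratio A/B = 0.9681 / 0.5255 = 1.8422.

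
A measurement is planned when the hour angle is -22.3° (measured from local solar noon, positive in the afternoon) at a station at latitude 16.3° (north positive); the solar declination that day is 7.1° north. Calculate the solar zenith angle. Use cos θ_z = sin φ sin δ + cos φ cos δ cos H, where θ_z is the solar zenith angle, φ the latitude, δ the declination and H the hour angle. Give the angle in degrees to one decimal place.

23.7°

cos θ_z = sin(16.3°) sin(7.1°) + cos(16.3°) cos(7.1°) cos(-22.30°) = 0.0347 + 0.8812 = 0.9159.
θ_z = arccos(0.9159) = 23.67°.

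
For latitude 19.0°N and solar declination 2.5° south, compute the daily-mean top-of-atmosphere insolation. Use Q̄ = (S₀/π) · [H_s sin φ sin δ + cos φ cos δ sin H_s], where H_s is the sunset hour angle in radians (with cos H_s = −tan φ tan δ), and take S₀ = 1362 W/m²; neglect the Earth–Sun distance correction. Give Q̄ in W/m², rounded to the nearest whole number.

cos H_s = −tan(19.0°) · tan(-2.5°) = 0.0150, so H_s = arccos(0.0150) = 89.14°. In radians, H_s = 1.5558.
H_s sin φ sin δ = 1.5558 × 0.3256 × -0.0436 = -0.0221.
cos φ cos δ sin H_s = 0.9455 × 0.9990 × 0.9999 = 0.9445.
Q̄ = (1362/π) × (-0.0221 + 0.9445) = 433.54 × 0.9224 = 399.90 W/m².

400 W/m²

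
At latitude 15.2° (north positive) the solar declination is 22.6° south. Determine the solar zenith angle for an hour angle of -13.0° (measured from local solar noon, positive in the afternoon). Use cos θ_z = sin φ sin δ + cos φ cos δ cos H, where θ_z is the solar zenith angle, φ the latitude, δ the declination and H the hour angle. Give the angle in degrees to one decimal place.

cos θ_z = sin(15.2°) sin(-22.6°) + cos(15.2°) cos(-22.6°) cos(-13.00°) = -0.1008 + 0.8681 = 0.7673.
θ_z = arccos(0.7673) = 39.89°.

39.9°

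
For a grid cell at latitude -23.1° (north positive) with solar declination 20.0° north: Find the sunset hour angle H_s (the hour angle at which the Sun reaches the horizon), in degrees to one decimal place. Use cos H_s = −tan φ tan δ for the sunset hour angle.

−tan φ tan δ = −(-0.4265)(0.3640) = 0.1552; H_s = arccos(0.1552) = 81.07°.

81.1°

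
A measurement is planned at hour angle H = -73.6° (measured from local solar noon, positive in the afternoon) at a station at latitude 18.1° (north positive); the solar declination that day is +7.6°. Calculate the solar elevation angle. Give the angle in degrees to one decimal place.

cos θ_z = sin(18.1°) sin(7.6°) + cos(18.1°) cos(7.6°) cos(-73.60°) = 0.0411 + 0.2660 = 0.3071.
θ_z = arccos(0.3071) = 72.12°, so the elevation is 90° − 72.12° = 17.88°.

17.9°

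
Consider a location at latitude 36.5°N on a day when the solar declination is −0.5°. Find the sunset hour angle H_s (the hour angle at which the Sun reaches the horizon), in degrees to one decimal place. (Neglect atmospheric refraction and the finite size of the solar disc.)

cos H_s = −tan(36.5°) · tan(-0.5°) = 0.0065, so H_s = arccos(0.0065) = 89.63°.

89.6°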